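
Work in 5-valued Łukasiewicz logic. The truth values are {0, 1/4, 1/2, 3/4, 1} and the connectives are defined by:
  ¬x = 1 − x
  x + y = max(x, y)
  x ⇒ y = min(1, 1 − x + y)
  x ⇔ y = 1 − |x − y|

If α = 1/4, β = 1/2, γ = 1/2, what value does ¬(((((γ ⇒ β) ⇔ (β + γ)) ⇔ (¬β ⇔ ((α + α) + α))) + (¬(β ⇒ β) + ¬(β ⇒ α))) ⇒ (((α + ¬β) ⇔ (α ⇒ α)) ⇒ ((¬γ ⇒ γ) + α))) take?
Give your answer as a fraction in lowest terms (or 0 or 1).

0

γ ⇒ β = 1/2 ⇒ 1/2 = 1
β + γ = 1/2 + 1/2 = 1/2
(γ ⇒ β) ⇔ (β + γ) = 1 ⇔ 1/2 = 1/2
¬β = ¬1/2 = 1/2
α + α = 1/4 + 1/4 = 1/4
(α + α) + α = 1/4 + 1/4 = 1/4
¬β ⇔ ((α + α) + α) = 1/2 ⇔ 1/4 = 3/4
((γ ⇒ β) ⇔ (β + γ)) ⇔ (¬β ⇔ ((α + α) + α)) = 1/2 ⇔ 3/4 = 3/4
β ⇒ β = 1/2 ⇒ 1/2 = 1
¬(β ⇒ β) = ¬1 = 0
β ⇒ α = 1/2 ⇒ 1/4 = 3/4
¬(β ⇒ α) = ¬3/4 = 1/4
¬(β ⇒ β) + ¬(β ⇒ α) = 0 + 1/4 = 1/4
(((γ ⇒ β) ⇔ (β + γ)) ⇔ (¬β ⇔ ((α + α) + α))) + (¬(β ⇒ β) + ¬(β ⇒ α)) = 3/4 + 1/4 = 3/4
¬β = ¬1/2 = 1/2
α + ¬β = 1/4 + 1/2 = 1/2
α ⇒ α = 1/4 ⇒ 1/4 = 1
(α + ¬β) ⇔ (α ⇒ α) = 1/2 ⇔ 1 = 1/2
¬γ = ¬1/2 = 1/2
¬γ ⇒ γ = 1/2 ⇒ 1/2 = 1
(¬γ ⇒ γ) + α = 1 + 1/4 = 1
((α + ¬β) ⇔ (α ⇒ α)) ⇒ ((¬γ ⇒ γ) + α) = 1/2 ⇒ 1 = 1
((((γ ⇒ β) ⇔ (β + γ)) ⇔ (¬β ⇔ ((α + α) + α))) + (¬(β ⇒ β) + ¬(β ⇒ α))) ⇒ (((α + ¬β) ⇔ (α ⇒ α)) ⇒ ((¬γ ⇒ γ) + α)) = 3/4 ⇒ 1 = 1
¬(((((γ ⇒ β) ⇔ (β + γ)) ⇔ (¬β ⇔ ((α + α) + α))) + (¬(β ⇒ β) + ¬(β ⇒ α))) ⇒ (((α + ¬β) ⇔ (α ⇒ α)) ⇒ ((¬γ ⇒ γ) + α))) = ¬1 = 0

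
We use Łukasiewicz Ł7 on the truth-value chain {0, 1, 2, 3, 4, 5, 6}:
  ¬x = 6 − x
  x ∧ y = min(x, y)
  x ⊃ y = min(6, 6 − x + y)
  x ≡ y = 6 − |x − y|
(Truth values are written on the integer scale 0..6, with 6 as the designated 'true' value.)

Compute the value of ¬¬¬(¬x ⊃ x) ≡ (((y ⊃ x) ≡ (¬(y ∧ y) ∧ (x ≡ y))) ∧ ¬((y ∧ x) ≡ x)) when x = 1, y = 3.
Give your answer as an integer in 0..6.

2

¬x = ¬1 = 5
¬x ⊃ x = 5 ⊃ 1 = 2
¬(¬x ⊃ x) = ¬2 = 4
¬¬(¬x ⊃ x) = ¬4 = 2
¬¬¬(¬x ⊃ x) = ¬2 = 4
y ⊃ x = 3 ⊃ 1 = 4
y ∧ y = 3 ∧ 3 = 3
¬(y ∧ y) = ¬3 = 3
x ≡ y = 1 ≡ 3 = 4
¬(y ∧ y) ∧ (x ≡ y) = 3 ∧ 4 = 3
(y ⊃ x) ≡ (¬(y ∧ y) ∧ (x ≡ y)) = 4 ≡ 3 = 5
y ∧ x = 3 ∧ 1 = 1
(y ∧ x) ≡ x = 1 ≡ 1 = 6
¬((y ∧ x) ≡ x) = ¬6 = 0
((y ⊃ x) ≡ (¬(y ∧ y) ∧ (x ≡ y))) ∧ ¬((y ∧ x) ≡ x) = 5 ∧ 0 = 0
¬¬¬(¬x ⊃ x) ≡ (((y ⊃ x) ≡ (¬(y ∧ y) ∧ (x ≡ y))) ∧ ¬((y ∧ x) ≡ x)) = 4 ≡ 0 = 2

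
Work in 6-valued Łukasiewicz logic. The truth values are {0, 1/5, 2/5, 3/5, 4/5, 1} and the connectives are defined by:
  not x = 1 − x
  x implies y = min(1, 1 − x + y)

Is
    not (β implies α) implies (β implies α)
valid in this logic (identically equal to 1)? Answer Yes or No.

Counterexample: take α = 0, β = 3/5.
β implies α = 3/5 implies 0 = 2/5
not (β implies α) = not 2/5 = 3/5
β implies α = 3/5 implies 0 = 2/5
not (β implies α) implies (β implies α) = 3/5 implies 2/5 = 4/5
This gives 4/5 ≠ 1.

No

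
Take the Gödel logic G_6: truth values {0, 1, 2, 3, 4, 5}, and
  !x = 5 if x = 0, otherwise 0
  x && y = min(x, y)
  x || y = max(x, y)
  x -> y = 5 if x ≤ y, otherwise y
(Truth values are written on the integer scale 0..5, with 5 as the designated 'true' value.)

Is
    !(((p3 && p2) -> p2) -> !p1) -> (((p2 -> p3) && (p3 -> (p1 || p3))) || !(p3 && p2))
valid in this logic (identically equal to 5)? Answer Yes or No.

Counterexample: take p1 = 1, p2 = 2, p3 = 1.
p3 && p2 = 1 && 2 = 1
(p3 && p2) -> p2 = 1 -> 2 = 5
!p1 = !1 = 0
((p3 && p2) -> p2) -> !p1 = 5 -> 0 = 0
!(((p3 && p2) -> p2) -> !p1) = !0 = 5
p2 -> p3 = 2 -> 1 = 1
p1 || p3 = 1 || 1 = 1
p3 -> (p1 || p3) = 1 -> 1 = 5
(p2 -> p3) && (p3 -> (p1 || p3)) = 1 && 5 = 1
p3 && p2 = 1 && 2 = 1
!(p3 && p2) = !1 = 0
((p2 -> p3) && (p3 -> (p1 || p3))) || !(p3 && p2) = 1 || 0 = 1
!(((p3 && p2) -> p2) -> !p1) -> (((p2 -> p3) && (p3 -> (p1 || p3))) || !(p3 && p2)) = 5 -> 1 = 1
This gives 1 ≠ 5.

No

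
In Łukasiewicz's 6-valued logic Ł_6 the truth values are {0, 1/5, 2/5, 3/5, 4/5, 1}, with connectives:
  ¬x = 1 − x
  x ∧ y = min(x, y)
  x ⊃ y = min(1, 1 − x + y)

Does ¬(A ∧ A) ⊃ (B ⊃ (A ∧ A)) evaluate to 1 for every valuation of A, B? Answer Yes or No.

No

Counterexample: take A = 0, B = 1/5.
A ∧ A = 0 ∧ 0 = 0
¬(A ∧ A) = ¬0 = 1
A ∧ A = 0 ∧ 0 = 0
B ⊃ (A ∧ A) = 1/5 ⊃ 0 = 4/5
¬(A ∧ A) ⊃ (B ⊃ (A ∧ A)) = 1 ⊃ 4/5 = 4/5
This gives 4/5 ≠ 1.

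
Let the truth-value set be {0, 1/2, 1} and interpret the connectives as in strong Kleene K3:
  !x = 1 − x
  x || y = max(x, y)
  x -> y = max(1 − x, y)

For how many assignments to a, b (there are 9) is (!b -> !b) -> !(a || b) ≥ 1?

1

a = 0, b = 0 ↦ 1  ≥
a = 0, b = 1/2 ↦ 1/2  <
a = 0, b = 1 ↦ 0  <
a = 1/2, b = 0 ↦ 1/2  <
a = 1/2, b = 1/2 ↦ 1/2  <
a = 1/2, b = 1 ↦ 0  <
a = 1, b = 0 ↦ 0  <
a = 1, b = 1/2 ↦ 1/2  <
a = 1, b = 1 ↦ 0  <
So 1 of the 9 assignments meets the threshold.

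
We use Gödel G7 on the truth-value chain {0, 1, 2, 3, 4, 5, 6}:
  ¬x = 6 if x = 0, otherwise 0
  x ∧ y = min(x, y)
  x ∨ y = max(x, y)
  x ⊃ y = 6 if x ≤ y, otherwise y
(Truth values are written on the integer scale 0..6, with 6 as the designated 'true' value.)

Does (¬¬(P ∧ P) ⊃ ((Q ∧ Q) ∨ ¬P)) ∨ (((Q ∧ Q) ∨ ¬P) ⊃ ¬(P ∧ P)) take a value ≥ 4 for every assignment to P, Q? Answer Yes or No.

Counterexample: take P = 1, Q = 1.
P ∧ P = 1 ∧ 1 = 1
¬(P ∧ P) = ¬1 = 0
¬¬(P ∧ P) = ¬0 = 6
Q ∧ Q = 1 ∧ 1 = 1
¬P = ¬1 = 0
(Q ∧ Q) ∨ ¬P = 1 ∨ 0 = 1
¬¬(P ∧ P) ⊃ ((Q ∧ Q) ∨ ¬P) = 6 ⊃ 1 = 1
Q ∧ Q = 1 ∧ 1 = 1
¬P = ¬1 = 0
(Q ∧ Q) ∨ ¬P = 1 ∨ 0 = 1
P ∧ P = 1 ∧ 1 = 1
¬(P ∧ P) = ¬1 = 0
((Q ∧ Q) ∨ ¬P) ⊃ ¬(P ∧ P) = 1 ⊃ 0 = 0
(¬¬(P ∧ P) ⊃ ((Q ∧ Q) ∨ ¬P)) ∨ (((Q ∧ Q) ∨ ¬P) ⊃ ¬(P ∧ P)) = 1 ∨ 0 = 1
This gives 1, which is below 4.

No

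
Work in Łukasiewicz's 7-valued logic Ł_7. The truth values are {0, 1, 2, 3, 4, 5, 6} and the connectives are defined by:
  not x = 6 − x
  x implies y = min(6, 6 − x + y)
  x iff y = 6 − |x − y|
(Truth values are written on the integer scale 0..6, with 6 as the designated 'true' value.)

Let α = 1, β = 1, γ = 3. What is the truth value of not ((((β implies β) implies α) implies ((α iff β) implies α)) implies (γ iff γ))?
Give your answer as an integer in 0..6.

0

β implies β = 1 implies 1 = 6
(β implies β) implies α = 6 implies 1 = 1
α iff β = 1 iff 1 = 6
(α iff β) implies α = 6 implies 1 = 1
((β implies β) implies α) implies ((α iff β) implies α) = 1 implies 1 = 6
γ iff γ = 3 iff 3 = 6
(((β implies β) implies α) implies ((α iff β) implies α)) implies (γ iff γ) = 6 implies 6 = 6
not ((((β implies β) implies α) implies ((α iff β) implies α)) implies (γ iff γ)) = not 6 = 0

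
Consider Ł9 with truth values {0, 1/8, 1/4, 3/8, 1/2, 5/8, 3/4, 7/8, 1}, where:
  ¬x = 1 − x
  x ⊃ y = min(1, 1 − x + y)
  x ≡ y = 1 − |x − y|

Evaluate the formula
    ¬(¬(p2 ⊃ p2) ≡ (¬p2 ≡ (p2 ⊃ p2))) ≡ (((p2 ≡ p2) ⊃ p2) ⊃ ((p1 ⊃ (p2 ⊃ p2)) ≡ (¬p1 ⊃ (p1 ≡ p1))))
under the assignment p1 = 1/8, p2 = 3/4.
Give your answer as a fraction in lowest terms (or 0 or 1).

p2 ⊃ p2 = 3/4 ⊃ 3/4 = 1
¬(p2 ⊃ p2) = ¬1 = 0
¬p2 = ¬3/4 = 1/4
p2 ⊃ p2 = 3/4 ⊃ 3/4 = 1
¬p2 ≡ (p2 ⊃ p2) = 1/4 ≡ 1 = 1/4
¬(p2 ⊃ p2) ≡ (¬p2 ≡ (p2 ⊃ p2)) = 0 ≡ 1/4 = 3/4
¬(¬(p2 ⊃ p2) ≡ (¬p2 ≡ (p2 ⊃ p2))) = ¬3/4 = 1/4
p2 ≡ p2 = 3/4 ≡ 3/4 = 1
(p2 ≡ p2) ⊃ p2 = 1 ⊃ 3/4 = 3/4
p2 ⊃ p2 = 3/4 ⊃ 3/4 = 1
p1 ⊃ (p2 ⊃ p2) = 1/8 ⊃ 1 = 1
¬p1 = ¬1/8 = 7/8
p1 ≡ p1 = 1/8 ≡ 1/8 = 1
¬p1 ⊃ (p1 ≡ p1) = 7/8 ⊃ 1 = 1
(p1 ⊃ (p2 ⊃ p2)) ≡ (¬p1 ⊃ (p1 ≡ p1)) = 1 ≡ 1 = 1
((p2 ≡ p2) ⊃ p2) ⊃ ((p1 ⊃ (p2 ⊃ p2)) ≡ (¬p1 ⊃ (p1 ≡ p1))) = 3/4 ⊃ 1 = 1
¬(¬(p2 ⊃ p2) ≡ (¬p2 ≡ (p2 ⊃ p2))) ≡ (((p2 ≡ p2) ⊃ p2) ⊃ ((p1 ⊃ (p2 ⊃ p2)) ≡ (¬p1 ⊃ (p1 ≡ p1)))) = 1/4 ≡ 1 = 1/4

1/4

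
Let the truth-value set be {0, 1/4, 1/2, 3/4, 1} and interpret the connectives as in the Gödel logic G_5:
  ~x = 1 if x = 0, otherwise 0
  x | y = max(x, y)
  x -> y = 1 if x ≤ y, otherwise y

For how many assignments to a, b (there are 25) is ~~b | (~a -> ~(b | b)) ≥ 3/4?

25

value 1: 25 assignments (counts)
So 25 of the 25 assignments meet the threshold.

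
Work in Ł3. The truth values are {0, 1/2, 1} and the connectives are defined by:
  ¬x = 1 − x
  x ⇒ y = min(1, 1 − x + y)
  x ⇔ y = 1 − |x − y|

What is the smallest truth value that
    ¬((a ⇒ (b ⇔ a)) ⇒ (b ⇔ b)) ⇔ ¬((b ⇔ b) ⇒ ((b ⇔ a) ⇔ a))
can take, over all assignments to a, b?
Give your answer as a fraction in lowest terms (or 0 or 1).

0

Take a = 0, b = 0:
b ⇔ a = 0 ⇔ 0 = 1
a ⇒ (b ⇔ a) = 0 ⇒ 1 = 1
b ⇔ b = 0 ⇔ 0 = 1
(a ⇒ (b ⇔ a)) ⇒ (b ⇔ b) = 1 ⇒ 1 = 1
¬((a ⇒ (b ⇔ a)) ⇒ (b ⇔ b)) = ¬1 = 0
b ⇔ b = 0 ⇔ 0 = 1
b ⇔ a = 0 ⇔ 0 = 1
(b ⇔ a) ⇔ a = 1 ⇔ 0 = 0
(b ⇔ b) ⇒ ((b ⇔ a) ⇔ a) = 1 ⇒ 0 = 0
¬((b ⇔ b) ⇒ ((b ⇔ a) ⇔ a)) = ¬0 = 1
¬((a ⇒ (b ⇔ a)) ⇒ (b ⇔ b)) ⇔ ¬((b ⇔ b) ⇒ ((b ⇔ a) ⇔ a)) = 0 ⇔ 1 = 0
No assignment yields a value below 0, so this is the minimum.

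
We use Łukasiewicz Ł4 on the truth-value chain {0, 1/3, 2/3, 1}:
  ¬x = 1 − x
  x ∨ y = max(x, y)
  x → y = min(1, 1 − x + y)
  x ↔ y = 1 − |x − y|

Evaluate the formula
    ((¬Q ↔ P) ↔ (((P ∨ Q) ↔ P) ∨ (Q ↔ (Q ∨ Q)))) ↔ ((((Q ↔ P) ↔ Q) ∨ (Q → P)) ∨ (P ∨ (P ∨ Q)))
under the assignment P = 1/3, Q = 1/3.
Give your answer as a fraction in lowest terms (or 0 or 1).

2/3

¬Q = ¬1/3 = 2/3
¬Q ↔ P = 2/3 ↔ 1/3 = 2/3
P ∨ Q = 1/3 ∨ 1/3 = 1/3
(P ∨ Q) ↔ P = 1/3 ↔ 1/3 = 1
Q ∨ Q = 1/3 ∨ 1/3 = 1/3
Q ↔ (Q ∨ Q) = 1/3 ↔ 1/3 = 1
((P ∨ Q) ↔ P) ∨ (Q ↔ (Q ∨ Q)) = 1 ∨ 1 = 1
(¬Q ↔ P) ↔ (((P ∨ Q) ↔ P) ∨ (Q ↔ (Q ∨ Q))) = 2/3 ↔ 1 = 2/3
Q ↔ P = 1/3 ↔ 1/3 = 1
(Q ↔ P) ↔ Q = 1 ↔ 1/3 = 1/3
Q → P = 1/3 → 1/3 = 1
((Q ↔ P) ↔ Q) ∨ (Q → P) = 1/3 ∨ 1 = 1
P ∨ Q = 1/3 ∨ 1/3 = 1/3
P ∨ (P ∨ Q) = 1/3 ∨ 1/3 = 1/3
(((Q ↔ P) ↔ Q) ∨ (Q → P)) ∨ (P ∨ (P ∨ Q)) = 1 ∨ 1/3 = 1
((¬Q ↔ P) ↔ (((P ∨ Q) ↔ P) ∨ (Q ↔ (Q ∨ Q)))) ↔ ((((Q ↔ P) ↔ Q) ∨ (Q → P)) ∨ (P ∨ (P ∨ Q))) = 2/3 ↔ 1 = 2/3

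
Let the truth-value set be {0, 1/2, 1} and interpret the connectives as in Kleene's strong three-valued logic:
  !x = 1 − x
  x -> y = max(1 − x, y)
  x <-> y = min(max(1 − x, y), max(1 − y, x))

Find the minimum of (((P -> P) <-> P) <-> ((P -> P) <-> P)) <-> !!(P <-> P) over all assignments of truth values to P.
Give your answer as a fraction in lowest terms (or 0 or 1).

1/2

Take P = 1/2:
P -> P = 1/2 -> 1/2 = 1/2
(P -> P) <-> P = 1/2 <-> 1/2 = 1/2
P -> P = 1/2 -> 1/2 = 1/2
(P -> P) <-> P = 1/2 <-> 1/2 = 1/2
((P -> P) <-> P) <-> ((P -> P) <-> P) = 1/2 <-> 1/2 = 1/2
P <-> P = 1/2 <-> 1/2 = 1/2
!(P <-> P) = !1/2 = 1/2
!!(P <-> P) = !1/2 = 1/2
(((P -> P) <-> P) <-> ((P -> P) <-> P)) <-> !!(P <-> P) = 1/2 <-> 1/2 = 1/2
No assignment yields a value below 1/2, so this is the minimum.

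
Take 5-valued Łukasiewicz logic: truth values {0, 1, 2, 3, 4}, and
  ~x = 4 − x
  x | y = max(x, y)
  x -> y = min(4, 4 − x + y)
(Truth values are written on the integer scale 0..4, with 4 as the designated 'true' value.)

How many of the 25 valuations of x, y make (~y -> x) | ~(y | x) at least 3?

value 4: 16 assignments (counts)
value 3: 7 assignments (counts)
value 2: 2 assignments
So 23 of the 25 assignments meet the threshold.

23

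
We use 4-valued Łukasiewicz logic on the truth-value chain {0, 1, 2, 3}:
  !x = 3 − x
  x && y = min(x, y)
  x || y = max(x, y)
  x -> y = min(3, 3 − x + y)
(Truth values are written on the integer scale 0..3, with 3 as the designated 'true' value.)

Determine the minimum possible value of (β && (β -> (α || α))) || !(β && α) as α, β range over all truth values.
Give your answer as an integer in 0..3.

2

Take α = 1, β = 1:
α || α = 1 || 1 = 1
β -> (α || α) = 1 -> 1 = 3
β && (β -> (α || α)) = 1 && 3 = 1
β && α = 1 && 1 = 1
!(β && α) = !1 = 2
(β && (β -> (α || α))) || !(β && α) = 1 || 2 = 2
No assignment yields a value below 2, so this is the minimum.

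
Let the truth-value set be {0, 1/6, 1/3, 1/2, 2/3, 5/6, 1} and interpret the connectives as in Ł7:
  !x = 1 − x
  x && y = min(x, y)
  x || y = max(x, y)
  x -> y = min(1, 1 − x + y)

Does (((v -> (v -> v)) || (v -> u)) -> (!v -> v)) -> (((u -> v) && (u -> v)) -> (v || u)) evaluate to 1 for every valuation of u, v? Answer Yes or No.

Counterexample: take u = 0, v = 1/6.
v -> v = 1/6 -> 1/6 = 1
v -> (v -> v) = 1/6 -> 1 = 1
v -> u = 1/6 -> 0 = 5/6
(v -> (v -> v)) || (v -> u) = 1 || 5/6 = 1
!v = !1/6 = 5/6
!v -> v = 5/6 -> 1/6 = 1/3
((v -> (v -> v)) || (v -> u)) -> (!v -> v) = 1 -> 1/3 = 1/3
u -> v = 0 -> 1/6 = 1
u -> v = 0 -> 1/6 = 1
(u -> v) && (u -> v) = 1 && 1 = 1
v || u = 1/6 || 0 = 1/6
((u -> v) && (u -> v)) -> (v || u) = 1 -> 1/6 = 1/6
(((v -> (v -> v)) || (v -> u)) -> (!v -> v)) -> (((u -> v) && (u -> v)) -> (v || u)) = 1/3 -> 1/6 = 5/6
This gives 5/6 ≠ 1.

No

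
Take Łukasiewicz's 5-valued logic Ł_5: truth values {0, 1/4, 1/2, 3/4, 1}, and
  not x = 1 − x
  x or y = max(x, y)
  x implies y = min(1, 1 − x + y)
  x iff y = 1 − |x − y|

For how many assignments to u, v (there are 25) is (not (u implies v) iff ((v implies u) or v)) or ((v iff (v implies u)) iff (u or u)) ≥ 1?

10

value 1: 10 assignments (counts)
value 3/4: 6 assignments
value 1/2: 9 assignments
So 10 of the 25 assignments meet the threshold.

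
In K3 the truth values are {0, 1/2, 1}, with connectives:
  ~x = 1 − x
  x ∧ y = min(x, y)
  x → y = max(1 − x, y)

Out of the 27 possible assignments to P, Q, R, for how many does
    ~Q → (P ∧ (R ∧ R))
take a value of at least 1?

value 1: 11 assignments (counts)
value 1/2: 11 assignments
value 0: 5 assignments
So 11 of the 27 assignments meet the threshold.

11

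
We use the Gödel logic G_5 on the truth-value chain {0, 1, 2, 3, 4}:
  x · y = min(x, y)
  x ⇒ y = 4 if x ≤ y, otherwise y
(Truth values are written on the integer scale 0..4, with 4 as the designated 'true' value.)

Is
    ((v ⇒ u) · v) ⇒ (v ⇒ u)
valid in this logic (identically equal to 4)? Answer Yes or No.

At u = 3, v = 1, for instance:
v ⇒ u = 1 ⇒ 3 = 4
(v ⇒ u) · v = 4 · 1 = 1
((v ⇒ u) · v) ⇒ (v ⇒ u) = 1 ⇒ 4 = 4
and checking the remaining 24 assignments likewise gives ≥ 4 in every case.

Yes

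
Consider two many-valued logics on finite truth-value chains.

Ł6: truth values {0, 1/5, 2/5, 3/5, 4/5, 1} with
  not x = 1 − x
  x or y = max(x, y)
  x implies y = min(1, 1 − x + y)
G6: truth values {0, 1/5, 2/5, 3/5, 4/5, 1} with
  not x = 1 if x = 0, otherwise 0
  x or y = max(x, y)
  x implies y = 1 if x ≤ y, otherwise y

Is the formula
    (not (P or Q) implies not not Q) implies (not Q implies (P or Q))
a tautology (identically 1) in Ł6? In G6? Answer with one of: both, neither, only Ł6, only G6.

In Ł6: every assignment gives 1 — tautology.
In G6: at P = 1/5, Q = 0 the value is 1/5 — not a tautology.

only Ł6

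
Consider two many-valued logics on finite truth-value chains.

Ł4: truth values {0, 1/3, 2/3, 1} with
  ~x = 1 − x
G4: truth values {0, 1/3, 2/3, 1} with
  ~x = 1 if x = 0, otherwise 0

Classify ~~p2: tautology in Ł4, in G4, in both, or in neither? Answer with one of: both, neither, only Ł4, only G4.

neither

In Ł4: at p2 = 0 the value is 0 — not a tautology.
In G4: at p2 = 0 the value is 0 — not a tautology.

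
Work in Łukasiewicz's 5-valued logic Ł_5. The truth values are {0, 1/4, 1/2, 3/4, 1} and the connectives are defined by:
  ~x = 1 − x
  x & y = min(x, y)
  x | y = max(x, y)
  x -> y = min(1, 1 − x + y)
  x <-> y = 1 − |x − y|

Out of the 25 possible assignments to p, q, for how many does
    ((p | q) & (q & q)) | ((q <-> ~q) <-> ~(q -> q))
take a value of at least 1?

10

value 1: 10 assignments (counts)
value 3/4: 5 assignments
value 1/2: 10 assignments
So 10 of the 25 assignments meet the threshold.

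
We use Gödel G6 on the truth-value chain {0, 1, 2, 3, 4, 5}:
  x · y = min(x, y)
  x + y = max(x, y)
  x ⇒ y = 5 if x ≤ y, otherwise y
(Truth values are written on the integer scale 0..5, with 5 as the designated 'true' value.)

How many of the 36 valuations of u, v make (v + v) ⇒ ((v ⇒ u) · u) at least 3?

24

value 5: 21 assignments (counts)
value 4: 1 assignment (counts)
value 3: 2 assignments (counts)
value 2: 3 assignments
value 1: 4 assignments
value 0: 5 assignments
So 24 of the 36 assignments meet the threshold.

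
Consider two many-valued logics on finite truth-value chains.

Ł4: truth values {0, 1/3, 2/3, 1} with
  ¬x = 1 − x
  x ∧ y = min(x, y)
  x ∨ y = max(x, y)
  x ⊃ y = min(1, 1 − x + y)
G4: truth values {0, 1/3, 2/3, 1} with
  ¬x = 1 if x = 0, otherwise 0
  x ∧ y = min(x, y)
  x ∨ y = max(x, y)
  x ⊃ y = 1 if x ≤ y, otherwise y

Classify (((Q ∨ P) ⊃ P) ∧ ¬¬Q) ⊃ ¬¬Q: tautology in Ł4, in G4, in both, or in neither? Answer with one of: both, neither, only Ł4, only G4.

In Ł4: every assignment gives 1 — tautology.
In G4: every assignment gives 1 — tautology.

both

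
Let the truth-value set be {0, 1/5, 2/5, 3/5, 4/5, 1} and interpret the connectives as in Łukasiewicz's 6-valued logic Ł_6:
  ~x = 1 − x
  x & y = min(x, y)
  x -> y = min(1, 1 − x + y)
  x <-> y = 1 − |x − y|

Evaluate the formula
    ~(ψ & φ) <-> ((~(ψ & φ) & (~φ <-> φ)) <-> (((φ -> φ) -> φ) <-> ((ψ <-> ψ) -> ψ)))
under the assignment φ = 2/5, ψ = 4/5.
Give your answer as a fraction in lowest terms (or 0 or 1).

ψ & φ = 4/5 & 2/5 = 2/5
~(ψ & φ) = ~2/5 = 3/5
ψ & φ = 4/5 & 2/5 = 2/5
~(ψ & φ) = ~2/5 = 3/5
~φ = ~2/5 = 3/5
~φ <-> φ = 3/5 <-> 2/5 = 4/5
~(ψ & φ) & (~φ <-> φ) = 3/5 & 4/5 = 3/5
φ -> φ = 2/5 -> 2/5 = 1
(φ -> φ) -> φ = 1 -> 2/5 = 2/5
ψ <-> ψ = 4/5 <-> 4/5 = 1
(ψ <-> ψ) -> ψ = 1 -> 4/5 = 4/5
((φ -> φ) -> φ) <-> ((ψ <-> ψ) -> ψ) = 2/5 <-> 4/5 = 3/5
(~(ψ & φ) & (~φ <-> φ)) <-> (((φ -> φ) -> φ) <-> ((ψ <-> ψ) -> ψ)) = 3/5 <-> 3/5 = 1
~(ψ & φ) <-> ((~(ψ & φ) & (~φ <-> φ)) <-> (((φ -> φ) -> φ) <-> ((ψ <-> ψ) -> ψ))) = 3/5 <-> 1 = 3/5

3/5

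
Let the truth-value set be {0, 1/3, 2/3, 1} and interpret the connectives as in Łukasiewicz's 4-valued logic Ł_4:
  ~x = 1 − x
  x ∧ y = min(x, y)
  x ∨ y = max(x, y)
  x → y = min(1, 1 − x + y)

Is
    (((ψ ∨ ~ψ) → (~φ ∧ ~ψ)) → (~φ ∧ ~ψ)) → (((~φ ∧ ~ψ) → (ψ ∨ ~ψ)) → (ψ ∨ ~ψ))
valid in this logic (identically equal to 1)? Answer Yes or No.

φ = 0, ψ = 0 ↦ 1
φ = 0, ψ = 1/3 ↦ 1
φ = 0, ψ = 2/3 ↦ 1
φ = 0, ψ = 1 ↦ 1
φ = 1/3, ψ = 0 ↦ 1
φ = 1/3, ψ = 1/3 ↦ 1
φ = 1/3, ψ = 2/3 ↦ 1
φ = 1/3, ψ = 1 ↦ 1
φ = 2/3, ψ = 0 ↦ 1
φ = 2/3, ψ = 1/3 ↦ 1
φ = 2/3, ψ = 2/3 ↦ 1
φ = 2/3, ψ = 1 ↦ 1
φ = 1, ψ = 0 ↦ 1
φ = 1, ψ = 1/3 ↦ 1
φ = 1, ψ = 2/3 ↦ 1
φ = 1, ψ = 1 ↦ 1
Every assignment gives a value ≥ 1.

Yes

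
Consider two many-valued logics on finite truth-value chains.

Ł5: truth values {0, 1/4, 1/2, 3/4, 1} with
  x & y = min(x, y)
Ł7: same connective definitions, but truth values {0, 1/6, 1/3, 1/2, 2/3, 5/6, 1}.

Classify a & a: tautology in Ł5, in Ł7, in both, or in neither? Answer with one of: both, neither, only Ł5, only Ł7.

neither

In Ł5: at a = 0 the value is 0 — not a tautology.
In Ł7: at a = 0 the value is 0 — not a tautology.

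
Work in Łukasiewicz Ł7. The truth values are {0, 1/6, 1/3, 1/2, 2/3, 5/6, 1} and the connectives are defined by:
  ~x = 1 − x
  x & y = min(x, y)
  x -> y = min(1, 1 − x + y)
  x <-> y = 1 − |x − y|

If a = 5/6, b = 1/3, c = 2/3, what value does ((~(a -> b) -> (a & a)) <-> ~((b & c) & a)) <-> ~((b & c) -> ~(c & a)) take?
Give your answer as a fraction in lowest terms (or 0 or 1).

1/3

a -> b = 5/6 -> 1/3 = 1/2
~(a -> b) = ~1/2 = 1/2
a & a = 5/6 & 5/6 = 5/6
~(a -> b) -> (a & a) = 1/2 -> 5/6 = 1
b & c = 1/3 & 2/3 = 1/3
(b & c) & a = 1/3 & 5/6 = 1/3
~((b & c) & a) = ~1/3 = 2/3
(~(a -> b) -> (a & a)) <-> ~((b & c) & a) = 1 <-> 2/3 = 2/3
b & c = 1/3 & 2/3 = 1/3
c & a = 2/3 & 5/6 = 2/3
~(c & a) = ~2/3 = 1/3
(b & c) -> ~(c & a) = 1/3 -> 1/3 = 1
~((b & c) -> ~(c & a)) = ~1 = 0
((~(a -> b) -> (a & a)) <-> ~((b & c) & a)) <-> ~((b & c) -> ~(c & a)) = 2/3 <-> 0 = 1/3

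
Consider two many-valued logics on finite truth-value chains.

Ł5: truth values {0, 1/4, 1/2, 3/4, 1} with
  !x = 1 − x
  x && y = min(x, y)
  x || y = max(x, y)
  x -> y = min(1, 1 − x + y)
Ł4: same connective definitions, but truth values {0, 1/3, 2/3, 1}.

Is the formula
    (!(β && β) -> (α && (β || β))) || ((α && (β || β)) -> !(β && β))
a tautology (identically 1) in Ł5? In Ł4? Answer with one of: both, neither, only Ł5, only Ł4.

In Ł5: every assignment gives 1 — tautology.
In Ł4: every assignment gives 1 — tautology.

both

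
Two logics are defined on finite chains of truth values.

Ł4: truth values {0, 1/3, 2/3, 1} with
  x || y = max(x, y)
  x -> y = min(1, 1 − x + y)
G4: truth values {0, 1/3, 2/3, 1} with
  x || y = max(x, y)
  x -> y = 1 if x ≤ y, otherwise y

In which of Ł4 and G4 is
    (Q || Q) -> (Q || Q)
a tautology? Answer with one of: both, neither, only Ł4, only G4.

both

In Ł4: every assignment gives 1 — tautology.
In G4: every assignment gives 1 — tautology.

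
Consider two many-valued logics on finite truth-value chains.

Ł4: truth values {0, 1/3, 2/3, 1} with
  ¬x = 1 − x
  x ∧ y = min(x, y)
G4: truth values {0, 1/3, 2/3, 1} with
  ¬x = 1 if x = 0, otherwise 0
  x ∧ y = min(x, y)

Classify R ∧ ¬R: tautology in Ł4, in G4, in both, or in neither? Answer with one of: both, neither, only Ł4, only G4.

neither

In Ł4: at R = 0 the value is 0 — not a tautology.
In G4: at R = 0 the value is 0 — not a tautology.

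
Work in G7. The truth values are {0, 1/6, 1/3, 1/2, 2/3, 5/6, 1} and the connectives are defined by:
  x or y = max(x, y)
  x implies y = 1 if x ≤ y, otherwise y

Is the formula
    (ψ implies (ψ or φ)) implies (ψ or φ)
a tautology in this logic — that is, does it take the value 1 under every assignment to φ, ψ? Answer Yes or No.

No

Counterexample: take φ = 0, ψ = 0.
ψ or φ = 0 or 0 = 0
ψ implies (ψ or φ) = 0 implies 0 = 1
(ψ implies (ψ or φ)) implies (ψ or φ) = 1 implies 0 = 0
This gives 0 ≠ 1.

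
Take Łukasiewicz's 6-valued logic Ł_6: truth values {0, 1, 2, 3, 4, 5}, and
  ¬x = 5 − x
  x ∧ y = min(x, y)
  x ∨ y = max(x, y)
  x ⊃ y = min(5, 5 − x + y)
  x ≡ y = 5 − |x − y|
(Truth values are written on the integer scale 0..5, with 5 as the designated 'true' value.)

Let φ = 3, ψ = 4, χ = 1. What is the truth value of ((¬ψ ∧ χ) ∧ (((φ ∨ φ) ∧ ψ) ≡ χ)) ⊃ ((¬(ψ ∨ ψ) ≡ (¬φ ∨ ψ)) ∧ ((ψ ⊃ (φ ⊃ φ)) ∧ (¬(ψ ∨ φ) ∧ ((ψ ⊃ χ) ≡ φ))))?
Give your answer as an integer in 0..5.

¬ψ = ¬4 = 1
¬ψ ∧ χ = 1 ∧ 1 = 1
φ ∨ φ = 3 ∨ 3 = 3
(φ ∨ φ) ∧ ψ = 3 ∧ 4 = 3
((φ ∨ φ) ∧ ψ) ≡ χ = 3 ≡ 1 = 3
(¬ψ ∧ χ) ∧ (((φ ∨ φ) ∧ ψ) ≡ χ) = 1 ∧ 3 = 1
ψ ∨ ψ = 4 ∨ 4 = 4
¬(ψ ∨ ψ) = ¬4 = 1
¬φ = ¬3 = 2
¬φ ∨ ψ = 2 ∨ 4 = 4
¬(ψ ∨ ψ) ≡ (¬φ ∨ ψ) = 1 ≡ 4 = 2
φ ⊃ φ = 3 ⊃ 3 = 5
ψ ⊃ (φ ⊃ φ) = 4 ⊃ 5 = 5
ψ ∨ φ = 4 ∨ 3 = 4
¬(ψ ∨ φ) = ¬4 = 1
ψ ⊃ χ = 4 ⊃ 1 = 2
(ψ ⊃ χ) ≡ φ = 2 ≡ 3 = 4
¬(ψ ∨ φ) ∧ ((ψ ⊃ χ) ≡ φ) = 1 ∧ 4 = 1
(ψ ⊃ (φ ⊃ φ)) ∧ (¬(ψ ∨ φ) ∧ ((ψ ⊃ χ) ≡ φ)) = 5 ∧ 1 = 1
(¬(ψ ∨ ψ) ≡ (¬φ ∨ ψ)) ∧ ((ψ ⊃ (φ ⊃ φ)) ∧ (¬(ψ ∨ φ) ∧ ((ψ ⊃ χ) ≡ φ))) = 2 ∧ 1 = 1
((¬ψ ∧ χ) ∧ (((φ ∨ φ) ∧ ψ) ≡ χ)) ⊃ ((¬(ψ ∨ ψ) ≡ (¬φ ∨ ψ)) ∧ ((ψ ⊃ (φ ⊃ φ)) ∧ (¬(ψ ∨ φ) ∧ ((ψ ⊃ χ) ≡ φ)))) = 1 ⊃ 1 = 5

5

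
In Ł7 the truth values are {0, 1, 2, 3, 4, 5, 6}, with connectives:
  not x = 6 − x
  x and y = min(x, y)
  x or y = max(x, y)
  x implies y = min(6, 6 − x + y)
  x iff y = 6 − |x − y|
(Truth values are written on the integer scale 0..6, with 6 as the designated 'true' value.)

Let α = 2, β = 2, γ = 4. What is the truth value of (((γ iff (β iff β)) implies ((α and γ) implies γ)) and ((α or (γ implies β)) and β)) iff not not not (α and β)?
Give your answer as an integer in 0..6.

4

β iff β = 2 iff 2 = 6
γ iff (β iff β) = 4 iff 6 = 4
α and γ = 2 and 4 = 2
(α and γ) implies γ = 2 implies 4 = 6
(γ iff (β iff β)) implies ((α and γ) implies γ) = 4 implies 6 = 6
γ implies β = 4 implies 2 = 4
α or (γ implies β) = 2 or 4 = 4
(α or (γ implies β)) and β = 4 and 2 = 2
((γ iff (β iff β)) implies ((α and γ) implies γ)) and ((α or (γ implies β)) and β) = 6 and 2 = 2
α and β = 2 and 2 = 2
not (α and β) = not 2 = 4
not not (α and β) = not 4 = 2
not not not (α and β) = not 2 = 4
(((γ iff (β iff β)) implies ((α and γ) implies γ)) and ((α or (γ implies β)) and β)) iff not not not (α and β) = 2 iff 4 = 4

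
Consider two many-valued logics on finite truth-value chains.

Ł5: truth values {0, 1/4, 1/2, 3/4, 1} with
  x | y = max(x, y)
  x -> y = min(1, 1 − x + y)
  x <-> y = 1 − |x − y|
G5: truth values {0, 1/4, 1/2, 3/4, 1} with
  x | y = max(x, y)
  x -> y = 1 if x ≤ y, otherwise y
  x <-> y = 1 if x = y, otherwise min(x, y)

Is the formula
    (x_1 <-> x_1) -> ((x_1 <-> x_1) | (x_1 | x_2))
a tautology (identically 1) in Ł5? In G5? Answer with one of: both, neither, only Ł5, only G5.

In Ł5: every assignment gives 1 — tautology.
In G5: every assignment gives 1 — tautology.

both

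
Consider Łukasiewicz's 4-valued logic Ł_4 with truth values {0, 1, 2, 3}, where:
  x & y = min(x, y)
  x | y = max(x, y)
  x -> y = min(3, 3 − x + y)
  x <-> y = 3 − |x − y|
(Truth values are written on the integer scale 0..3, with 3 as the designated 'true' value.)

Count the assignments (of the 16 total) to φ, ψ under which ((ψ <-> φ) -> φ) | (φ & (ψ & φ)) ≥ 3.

9

φ = 0, ψ = 0 ↦ 0  <
φ = 0, ψ = 1 ↦ 1  <
φ = 0, ψ = 2 ↦ 2  <
φ = 0, ψ = 3 ↦ 3  ≥
φ = 1, ψ = 0 ↦ 2  <
φ = 1, ψ = 1 ↦ 1  <
φ = 1, ψ = 2 ↦ 2  <
φ = 1, ψ = 3 ↦ 3  ≥
φ = 2, ψ = 0 ↦ 3  ≥
φ = 2, ψ = 1 ↦ 3  ≥
φ = 2, ψ = 2 ↦ 2  <
φ = 2, ψ = 3 ↦ 3  ≥
φ = 3, ψ = 0 ↦ 3  ≥
φ = 3, ψ = 1 ↦ 3  ≥
φ = 3, ψ = 2 ↦ 3  ≥
φ = 3, ψ = 3 ↦ 3  ≥
So 9 of the 16 assignments meet the threshold.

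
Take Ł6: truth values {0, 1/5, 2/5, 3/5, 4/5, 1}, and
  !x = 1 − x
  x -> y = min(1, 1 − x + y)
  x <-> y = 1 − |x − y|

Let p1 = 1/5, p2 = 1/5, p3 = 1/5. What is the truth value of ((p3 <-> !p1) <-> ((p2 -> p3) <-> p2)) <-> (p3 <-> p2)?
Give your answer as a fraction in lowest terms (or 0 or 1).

!p1 = !1/5 = 4/5
p3 <-> !p1 = 1/5 <-> 4/5 = 2/5
p2 -> p3 = 1/5 -> 1/5 = 1
(p2 -> p3) <-> p2 = 1 <-> 1/5 = 1/5
(p3 <-> !p1) <-> ((p2 -> p3) <-> p2) = 2/5 <-> 1/5 = 4/5
p3 <-> p2 = 1/5 <-> 1/5 = 1
((p3 <-> !p1) <-> ((p2 -> p3) <-> p2)) <-> (p3 <-> p2) = 4/5 <-> 1 = 4/5

4/5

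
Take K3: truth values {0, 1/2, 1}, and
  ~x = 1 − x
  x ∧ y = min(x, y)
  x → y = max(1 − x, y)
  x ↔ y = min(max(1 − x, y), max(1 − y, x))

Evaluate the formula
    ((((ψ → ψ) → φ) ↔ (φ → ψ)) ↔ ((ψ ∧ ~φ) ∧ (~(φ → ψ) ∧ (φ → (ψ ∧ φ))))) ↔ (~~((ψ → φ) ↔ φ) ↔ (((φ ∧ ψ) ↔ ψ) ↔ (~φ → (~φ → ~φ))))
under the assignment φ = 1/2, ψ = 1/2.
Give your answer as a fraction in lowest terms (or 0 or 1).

ψ → ψ = 1/2 → 1/2 = 1/2
(ψ → ψ) → φ = 1/2 → 1/2 = 1/2
φ → ψ = 1/2 → 1/2 = 1/2
((ψ → ψ) → φ) ↔ (φ → ψ) = 1/2 ↔ 1/2 = 1/2
~φ = ~1/2 = 1/2
ψ ∧ ~φ = 1/2 ∧ 1/2 = 1/2
φ → ψ = 1/2 → 1/2 = 1/2
~(φ → ψ) = ~1/2 = 1/2
ψ ∧ φ = 1/2 ∧ 1/2 = 1/2
φ → (ψ ∧ φ) = 1/2 → 1/2 = 1/2
~(φ → ψ) ∧ (φ → (ψ ∧ φ)) = 1/2 ∧ 1/2 = 1/2
(ψ ∧ ~φ) ∧ (~(φ → ψ) ∧ (φ → (ψ ∧ φ))) = 1/2 ∧ 1/2 = 1/2
(((ψ → ψ) → φ) ↔ (φ → ψ)) ↔ ((ψ ∧ ~φ) ∧ (~(φ → ψ) ∧ (φ → (ψ ∧ φ)))) = 1/2 ↔ 1/2 = 1/2
ψ → φ = 1/2 → 1/2 = 1/2
(ψ → φ) ↔ φ = 1/2 ↔ 1/2 = 1/2
~((ψ → φ) ↔ φ) = ~1/2 = 1/2
~~((ψ → φ) ↔ φ) = ~1/2 = 1/2
φ ∧ ψ = 1/2 ∧ 1/2 = 1/2
(φ ∧ ψ) ↔ ψ = 1/2 ↔ 1/2 = 1/2
~φ = ~1/2 = 1/2
~φ = ~1/2 = 1/2
~φ = ~1/2 = 1/2
~φ → ~φ = 1/2 → 1/2 = 1/2
~φ → (~φ → ~φ) = 1/2 → 1/2 = 1/2
((φ ∧ ψ) ↔ ψ) ↔ (~φ → (~φ → ~φ)) = 1/2 ↔ 1/2 = 1/2
~~((ψ → φ) ↔ φ) ↔ (((φ ∧ ψ) ↔ ψ) ↔ (~φ → (~φ → ~φ))) = 1/2 ↔ 1/2 = 1/2
((((ψ → ψ) → φ) ↔ (φ → ψ)) ↔ ((ψ ∧ ~φ) ∧ (~(φ → ψ) ∧ (φ → (ψ ∧ φ))))) ↔ (~~((ψ → φ) ↔ φ) ↔ (((φ ∧ ψ) ↔ ψ) ↔ (~φ → (~φ → ~φ)))) = 1/2 ↔ 1/2 = 1/2

1/2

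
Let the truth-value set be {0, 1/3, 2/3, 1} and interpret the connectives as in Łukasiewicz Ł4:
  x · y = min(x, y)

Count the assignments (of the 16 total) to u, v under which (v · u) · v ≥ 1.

1

u = 0, v = 0 ↦ 0  <
u = 0, v = 1/3 ↦ 0  <
u = 0, v = 2/3 ↦ 0  <
u = 0, v = 1 ↦ 0  <
u = 1/3, v = 0 ↦ 0  <
u = 1/3, v = 1/3 ↦ 1/3  <
u = 1/3, v = 2/3 ↦ 1/3  <
u = 1/3, v = 1 ↦ 1/3  <
u = 2/3, v = 0 ↦ 0  <
u = 2/3, v = 1/3 ↦ 1/3  <
u = 2/3, v = 2/3 ↦ 2/3  <
u = 2/3, v = 1 ↦ 2/3  <
u = 1, v = 0 ↦ 0  <
u = 1, v = 1/3 ↦ 1/3  <
u = 1, v = 2/3 ↦ 2/3  <
u = 1, v = 1 ↦ 1  ≥
So 1 of the 16 assignments meets the threshold.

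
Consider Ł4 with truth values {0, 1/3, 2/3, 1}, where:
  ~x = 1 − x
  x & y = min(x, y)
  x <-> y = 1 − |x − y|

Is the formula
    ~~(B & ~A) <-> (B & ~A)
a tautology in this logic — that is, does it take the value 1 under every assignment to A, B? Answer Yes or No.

Yes

A = 0, B = 0 ↦ 1
A = 0, B = 1/3 ↦ 1
A = 0, B = 2/3 ↦ 1
A = 0, B = 1 ↦ 1
A = 1/3, B = 0 ↦ 1
A = 1/3, B = 1/3 ↦ 1
A = 1/3, B = 2/3 ↦ 1
A = 1/3, B = 1 ↦ 1
A = 2/3, B = 0 ↦ 1
A = 2/3, B = 1/3 ↦ 1
A = 2/3, B = 2/3 ↦ 1
A = 2/3, B = 1 ↦ 1
A = 1, B = 0 ↦ 1
A = 1, B = 1/3 ↦ 1
A = 1, B = 2/3 ↦ 1
A = 1, B = 1 ↦ 1
Every assignment gives a value ≥ 1.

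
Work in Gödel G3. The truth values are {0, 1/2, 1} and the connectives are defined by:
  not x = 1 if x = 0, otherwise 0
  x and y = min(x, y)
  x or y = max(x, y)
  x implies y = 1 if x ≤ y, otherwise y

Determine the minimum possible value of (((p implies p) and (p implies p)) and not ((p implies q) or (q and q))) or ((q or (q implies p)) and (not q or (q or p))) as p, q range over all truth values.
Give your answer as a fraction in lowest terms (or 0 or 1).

Take p = 0, q = 1/2:
p implies p = 0 implies 0 = 1
p implies p = 0 implies 0 = 1
(p implies p) and (p implies p) = 1 and 1 = 1
p implies q = 0 implies 1/2 = 1
q and q = 1/2 and 1/2 = 1/2
(p implies q) or (q and q) = 1 or 1/2 = 1
not ((p implies q) or (q and q)) = not 1 = 0
((p implies p) and (p implies p)) and not ((p implies q) or (q and q)) = 1 and 0 = 0
q implies p = 1/2 implies 0 = 0
q or (q implies p) = 1/2 or 0 = 1/2
not q = not 1/2 = 0
q or p = 1/2 or 0 = 1/2
not q or (q or p) = 0 or 1/2 = 1/2
(q or (q implies p)) and (not q or (q or p)) = 1/2 and 1/2 = 1/2
(((p implies p) and (p implies p)) and not ((p implies q) or (q and q))) or ((q or (q implies p)) and (not q or (q or p))) = 0 or 1/2 = 1/2
No assignment yields a value below 1/2, so this is the minimum.

1/2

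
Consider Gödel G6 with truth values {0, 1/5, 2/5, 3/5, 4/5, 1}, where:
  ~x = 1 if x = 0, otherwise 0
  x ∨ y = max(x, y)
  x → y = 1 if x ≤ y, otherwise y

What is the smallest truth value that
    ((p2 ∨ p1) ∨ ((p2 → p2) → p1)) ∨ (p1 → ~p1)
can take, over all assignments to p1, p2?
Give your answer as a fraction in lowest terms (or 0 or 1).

Take p1 = 1/5, p2 = 0:
p2 ∨ p1 = 0 ∨ 1/5 = 1/5
p2 → p2 = 0 → 0 = 1
(p2 → p2) → p1 = 1 → 1/5 = 1/5
(p2 ∨ p1) ∨ ((p2 → p2) → p1) = 1/5 ∨ 1/5 = 1/5
~p1 = ~1/5 = 0
p1 → ~p1 = 1/5 → 0 = 0
((p2 ∨ p1) ∨ ((p2 → p2) → p1)) ∨ (p1 → ~p1) = 1/5 ∨ 0 = 1/5
No assignment yields a value below 1/5, so this is the minimum.

1/5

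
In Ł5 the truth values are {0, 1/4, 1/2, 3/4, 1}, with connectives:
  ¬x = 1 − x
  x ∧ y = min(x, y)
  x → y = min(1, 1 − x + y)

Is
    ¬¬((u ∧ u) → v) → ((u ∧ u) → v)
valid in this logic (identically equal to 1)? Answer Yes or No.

Yes

At u = 1/2, v = 0, for instance:
u ∧ u = 1/2 ∧ 1/2 = 1/2
(u ∧ u) → v = 1/2 → 0 = 1/2
¬((u ∧ u) → v) = ¬1/2 = 1/2
¬¬((u ∧ u) → v) = ¬1/2 = 1/2
¬¬((u ∧ u) → v) → ((u ∧ u) → v) = 1/2 → 1/2 = 1
and checking the remaining 24 assignments likewise gives ≥ 1 in every case.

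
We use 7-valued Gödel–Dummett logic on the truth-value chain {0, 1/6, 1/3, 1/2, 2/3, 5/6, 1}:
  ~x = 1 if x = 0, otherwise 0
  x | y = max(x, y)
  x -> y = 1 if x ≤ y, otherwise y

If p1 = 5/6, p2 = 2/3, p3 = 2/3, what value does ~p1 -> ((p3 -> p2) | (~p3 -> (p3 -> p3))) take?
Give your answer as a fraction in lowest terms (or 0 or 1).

1

~p1 = ~5/6 = 0
p3 -> p2 = 2/3 -> 2/3 = 1
~p3 = ~2/3 = 0
p3 -> p3 = 2/3 -> 2/3 = 1
~p3 -> (p3 -> p3) = 0 -> 1 = 1
(p3 -> p2) | (~p3 -> (p3 -> p3)) = 1 | 1 = 1
~p1 -> ((p3 -> p2) | (~p3 -> (p3 -> p3))) = 0 -> 1 = 1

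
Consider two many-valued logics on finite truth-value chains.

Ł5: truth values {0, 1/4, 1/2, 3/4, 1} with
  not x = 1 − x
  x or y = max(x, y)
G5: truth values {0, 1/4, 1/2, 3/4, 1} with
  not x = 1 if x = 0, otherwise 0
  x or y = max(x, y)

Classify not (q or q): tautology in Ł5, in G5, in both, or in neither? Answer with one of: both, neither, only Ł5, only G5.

neither

In Ł5: at q = 1/4 the value is 3/4 — not a tautology.
In G5: at q = 1/4 the value is 0 — not a tautology.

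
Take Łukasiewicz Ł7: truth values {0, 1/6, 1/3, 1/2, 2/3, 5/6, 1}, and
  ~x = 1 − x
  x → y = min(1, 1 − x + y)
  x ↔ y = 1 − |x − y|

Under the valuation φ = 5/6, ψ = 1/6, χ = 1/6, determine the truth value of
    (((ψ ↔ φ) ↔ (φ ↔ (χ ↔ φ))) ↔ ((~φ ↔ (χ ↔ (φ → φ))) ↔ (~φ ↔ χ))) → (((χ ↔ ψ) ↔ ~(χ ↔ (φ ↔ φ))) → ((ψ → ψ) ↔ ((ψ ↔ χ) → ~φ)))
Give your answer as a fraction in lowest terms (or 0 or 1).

ψ ↔ φ = 1/6 ↔ 5/6 = 1/3
χ ↔ φ = 1/6 ↔ 5/6 = 1/3
φ ↔ (χ ↔ φ) = 5/6 ↔ 1/3 = 1/2
(ψ ↔ φ) ↔ (φ ↔ (χ ↔ φ)) = 1/3 ↔ 1/2 = 5/6
~φ = ~5/6 = 1/6
φ → φ = 5/6 → 5/6 = 1
χ ↔ (φ → φ) = 1/6 ↔ 1 = 1/6
~φ ↔ (χ ↔ (φ → φ)) = 1/6 ↔ 1/6 = 1
~φ = ~5/6 = 1/6
~φ ↔ χ = 1/6 ↔ 1/6 = 1
(~φ ↔ (χ ↔ (φ → φ))) ↔ (~φ ↔ χ) = 1 ↔ 1 = 1
((ψ ↔ φ) ↔ (φ ↔ (χ ↔ φ))) ↔ ((~φ ↔ (χ ↔ (φ → φ))) ↔ (~φ ↔ χ)) = 5/6 ↔ 1 = 5/6
χ ↔ ψ = 1/6 ↔ 1/6 = 1
φ ↔ φ = 5/6 ↔ 5/6 = 1
χ ↔ (φ ↔ φ) = 1/6 ↔ 1 = 1/6
~(χ ↔ (φ ↔ φ)) = ~1/6 = 5/6
(χ ↔ ψ) ↔ ~(χ ↔ (φ ↔ φ)) = 1 ↔ 5/6 = 5/6
ψ → ψ = 1/6 → 1/6 = 1
ψ ↔ χ = 1/6 ↔ 1/6 = 1
~φ = ~5/6 = 1/6
(ψ ↔ χ) → ~φ = 1 → 1/6 = 1/6
(ψ → ψ) ↔ ((ψ ↔ χ) → ~φ) = 1 ↔ 1/6 = 1/6
((χ ↔ ψ) ↔ ~(χ ↔ (φ ↔ φ))) → ((ψ → ψ) ↔ ((ψ ↔ χ) → ~φ)) = 5/6 → 1/6 = 1/3
(((ψ ↔ φ) ↔ (φ ↔ (χ ↔ φ))) ↔ ((~φ ↔ (χ ↔ (φ → φ))) ↔ (~φ ↔ χ))) → (((χ ↔ ψ) ↔ ~(χ ↔ (φ ↔ φ))) → ((ψ → ψ) ↔ ((ψ ↔ χ) → ~φ))) = 5/6 → 1/3 = 1/2

1/2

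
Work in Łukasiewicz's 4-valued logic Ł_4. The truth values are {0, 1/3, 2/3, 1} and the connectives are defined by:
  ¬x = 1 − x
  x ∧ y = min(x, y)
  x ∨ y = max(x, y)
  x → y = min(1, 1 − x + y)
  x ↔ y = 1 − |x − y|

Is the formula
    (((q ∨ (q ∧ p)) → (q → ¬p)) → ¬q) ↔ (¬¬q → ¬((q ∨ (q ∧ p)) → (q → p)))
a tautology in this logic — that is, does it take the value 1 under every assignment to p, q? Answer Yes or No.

No

Counterexample: take p = 0, q = 2/3.
q ∧ p = 2/3 ∧ 0 = 0
q ∨ (q ∧ p) = 2/3 ∨ 0 = 2/3
¬p = ¬0 = 1
q → ¬p = 2/3 → 1 = 1
(q ∨ (q ∧ p)) → (q → ¬p) = 2/3 → 1 = 1
¬q = ¬2/3 = 1/3
((q ∨ (q ∧ p)) → (q → ¬p)) → ¬q = 1 → 1/3 = 1/3
¬q = ¬2/3 = 1/3
¬¬q = ¬1/3 = 2/3
q ∧ p = 2/3 ∧ 0 = 0
q ∨ (q ∧ p) = 2/3 ∨ 0 = 2/3
q → p = 2/3 → 0 = 1/3
(q ∨ (q ∧ p)) → (q → p) = 2/3 → 1/3 = 2/3
¬((q ∨ (q ∧ p)) → (q → p)) = ¬2/3 = 1/3
¬¬q → ¬((q ∨ (q ∧ p)) → (q → p)) = 2/3 → 1/3 = 2/3
(((q ∨ (q ∧ p)) → (q → ¬p)) → ¬q) ↔ (¬¬q → ¬((q ∨ (q ∧ p)) → (q → p))) = 1/3 ↔ 2/3 = 2/3
This gives 2/3 ≠ 1.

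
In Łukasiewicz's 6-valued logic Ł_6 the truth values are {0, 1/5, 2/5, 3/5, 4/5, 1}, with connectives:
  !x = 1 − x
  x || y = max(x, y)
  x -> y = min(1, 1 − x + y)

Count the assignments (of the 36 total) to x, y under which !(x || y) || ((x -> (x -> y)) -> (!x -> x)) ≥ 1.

value 1: 19 assignments (counts)
value 4/5: 9 assignments
value 3/5: 2 assignments
value 2/5: 4 assignments
value 1/5: 1 assignment
value 0: 1 assignment
So 19 of the 36 assignments meet the threshold.

19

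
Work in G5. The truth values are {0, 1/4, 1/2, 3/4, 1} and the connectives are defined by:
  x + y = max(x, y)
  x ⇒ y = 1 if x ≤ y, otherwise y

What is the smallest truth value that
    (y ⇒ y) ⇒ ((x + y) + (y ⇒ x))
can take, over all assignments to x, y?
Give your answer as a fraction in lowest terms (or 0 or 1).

Take x = 0, y = 1/4:
y ⇒ y = 1/4 ⇒ 1/4 = 1
x + y = 0 + 1/4 = 1/4
y ⇒ x = 1/4 ⇒ 0 = 0
(x + y) + (y ⇒ x) = 1/4 + 0 = 1/4
(y ⇒ y) ⇒ ((x + y) + (y ⇒ x)) = 1 ⇒ 1/4 = 1/4
No assignment yields a value below 1/4, so this is the minimum.

1/4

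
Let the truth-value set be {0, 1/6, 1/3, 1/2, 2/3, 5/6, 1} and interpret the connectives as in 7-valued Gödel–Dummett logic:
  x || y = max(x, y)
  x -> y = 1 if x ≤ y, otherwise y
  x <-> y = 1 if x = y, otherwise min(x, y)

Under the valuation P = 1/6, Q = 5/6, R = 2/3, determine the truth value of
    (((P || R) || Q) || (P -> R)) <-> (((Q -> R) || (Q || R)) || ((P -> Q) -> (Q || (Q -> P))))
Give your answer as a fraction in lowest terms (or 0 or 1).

P || R = 1/6 || 2/3 = 2/3
(P || R) || Q = 2/3 || 5/6 = 5/6
P -> R = 1/6 -> 2/3 = 1
((P || R) || Q) || (P -> R) = 5/6 || 1 = 1
Q -> R = 5/6 -> 2/3 = 2/3
Q || R = 5/6 || 2/3 = 5/6
(Q -> R) || (Q || R) = 2/3 || 5/6 = 5/6
P -> Q = 1/6 -> 5/6 = 1
Q -> P = 5/6 -> 1/6 = 1/6
Q || (Q -> P) = 5/6 || 1/6 = 5/6
(P -> Q) -> (Q || (Q -> P)) = 1 -> 5/6 = 5/6
((Q -> R) || (Q || R)) || ((P -> Q) -> (Q || (Q -> P))) = 5/6 || 5/6 = 5/6
(((P || R) || Q) || (P -> R)) <-> (((Q -> R) || (Q || R)) || ((P -> Q) -> (Q || (Q -> P)))) = 1 <-> 5/6 = 5/6

5/6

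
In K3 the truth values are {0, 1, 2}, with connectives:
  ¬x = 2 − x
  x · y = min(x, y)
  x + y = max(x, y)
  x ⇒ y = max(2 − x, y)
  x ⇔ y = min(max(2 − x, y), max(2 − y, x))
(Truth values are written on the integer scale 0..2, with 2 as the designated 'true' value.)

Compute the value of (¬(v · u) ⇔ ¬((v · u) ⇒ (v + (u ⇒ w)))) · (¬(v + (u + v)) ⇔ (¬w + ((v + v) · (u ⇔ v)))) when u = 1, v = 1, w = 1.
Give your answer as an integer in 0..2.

1

v · u = 1 · 1 = 1
¬(v · u) = ¬1 = 1
v · u = 1 · 1 = 1
u ⇒ w = 1 ⇒ 1 = 1
v + (u ⇒ w) = 1 + 1 = 1
(v · u) ⇒ (v + (u ⇒ w)) = 1 ⇒ 1 = 1
¬((v · u) ⇒ (v + (u ⇒ w))) = ¬1 = 1
¬(v · u) ⇔ ¬((v · u) ⇒ (v + (u ⇒ w))) = 1 ⇔ 1 = 1
u + v = 1 + 1 = 1
v + (u + v) = 1 + 1 = 1
¬(v + (u + v)) = ¬1 = 1
¬w = ¬1 = 1
v + v = 1 + 1 = 1
u ⇔ v = 1 ⇔ 1 = 1
(v + v) · (u ⇔ v) = 1 · 1 = 1
¬w + ((v + v) · (u ⇔ v)) = 1 + 1 = 1
¬(v + (u + v)) ⇔ (¬w + ((v + v) · (u ⇔ v))) = 1 ⇔ 1 = 1
(¬(v · u) ⇔ ¬((v · u) ⇒ (v + (u ⇒ w)))) · (¬(v + (u + v)) ⇔ (¬w + ((v + v) · (u ⇔ v)))) = 1 · 1 = 1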